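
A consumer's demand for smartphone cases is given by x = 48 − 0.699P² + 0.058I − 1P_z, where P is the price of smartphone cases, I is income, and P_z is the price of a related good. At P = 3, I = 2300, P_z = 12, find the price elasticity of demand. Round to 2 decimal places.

x = 48 − 0.699(3)² + 0.058(2300) − 1(12) = 48 − 6.291 + 133.4 − 12 = 163.109.
∂x/∂P = −2·0.699·P = -4.194, so E_p = -4.194·(3/163.109) ≈ -0.08.
|E_p| < 1: demand is inelastic.

-0.08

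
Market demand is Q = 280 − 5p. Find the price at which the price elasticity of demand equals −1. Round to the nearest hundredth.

For linear demand Q = a − bp, E = −bp/(a − bp). |E| = 1 ⇒ bp = a − bp ⇒ p = a/(2b).
p = 280/(2·5) = 28.00.

28.00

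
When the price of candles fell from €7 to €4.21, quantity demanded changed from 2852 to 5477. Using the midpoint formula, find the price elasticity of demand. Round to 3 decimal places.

-1.266

%ΔQ = (5477 − 2852)/[(2852 + 5477)/2] = 2625/4164.5 ≈ 0.6303.
%Δp = (4.21 − 7)/[(7 + 4.21)/2] = -2.79/5.605 ≈ -0.4978.
Arc elasticity E = %ΔQ/%Δp ≈ 0.6303/-0.4978 ≈ -1.266.
|E| > 1: demand is elastic over this range.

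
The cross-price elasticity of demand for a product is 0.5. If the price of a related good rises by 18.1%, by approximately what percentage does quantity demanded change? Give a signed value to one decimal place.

9.1

%ΔQ ≈ E × %ΔP_y = (0.5) × (18.1%) ≈ 9.1%.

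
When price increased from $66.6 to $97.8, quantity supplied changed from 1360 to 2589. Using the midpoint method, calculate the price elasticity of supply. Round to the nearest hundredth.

%Δq = (2589 − 1360)/[(1360 + 2589)/2] = 1229/1974.5 ≈ 0.6224.
%ΔP = (97.8 − 66.6)/[(66.6 + 97.8)/2] = 31.2/82.2 ≈ 0.3796.
Arc elasticity E = %Δq/%ΔP ≈ 0.6224/0.3796 ≈ 1.64.
|E| > 1: supply is elastic over this range.

1.64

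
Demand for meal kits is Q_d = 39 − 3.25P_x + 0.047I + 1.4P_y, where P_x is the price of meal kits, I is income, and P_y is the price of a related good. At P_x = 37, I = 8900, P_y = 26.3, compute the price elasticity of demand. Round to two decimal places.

-0.32

Substituting, Q_d = 39 − 3.25(37) + 0.047(8900) + 1.4(26.3) = 39 − 120.25 + 418.3 + 36.82 = 373.87.
∂Q_d/∂P_x = −3.25, so E_p = (−3.25)·(37/373.87) ≈ -0.32.
|E_p| < 1: demand is inelastic.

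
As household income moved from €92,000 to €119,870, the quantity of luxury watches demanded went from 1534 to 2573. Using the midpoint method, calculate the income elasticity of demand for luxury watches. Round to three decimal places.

%ΔQ = (2573 − 1534)/[(1534+2573)/2] = 1039/2053.5 ≈ 0.5060.
%ΔY = (119,870 − 92,000)/[(92,000+119,870)/2] = 27870/105935 ≈ 0.2631.
E_I = %ΔQ/%ΔY ≈ 1.923.
E_I > 1: normal good (luxury).

1.923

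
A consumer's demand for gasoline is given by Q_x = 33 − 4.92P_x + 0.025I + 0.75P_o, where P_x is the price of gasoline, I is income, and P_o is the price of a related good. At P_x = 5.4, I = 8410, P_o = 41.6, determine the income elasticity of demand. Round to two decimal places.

Substituting, Q_x = 33 − 4.92(5.4) + 0.025(8410) + 0.75(41.6) = 33 − 26.568 + 210.25 + 31.2 = 247.882.
∂Q_x/∂I = +0.025, so E_I = 0.025·(8410/247.882) ≈ 0.85.
E_I ∈ (0,1): normal good (necessity).

0.85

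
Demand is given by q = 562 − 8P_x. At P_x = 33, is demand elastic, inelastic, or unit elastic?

At P_x = 33, q = 298.
dq/dP_x = −8.
Point elasticity E = (dq/dP_x)·(P_x/q) = -8 × 33/298 ≈ -0.886.
|E| ≈ 0.886 < 1, so demand is inelastic.

inelastic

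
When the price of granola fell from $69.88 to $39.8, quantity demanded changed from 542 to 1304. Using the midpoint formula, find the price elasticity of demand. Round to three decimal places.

-1.505

%ΔQ = (1304 − 542)/[(542 + 1304)/2] = 762/923 ≈ 0.8256.
%ΔP = (39.8 − 69.88)/[(69.88 + 39.8)/2] = -30.08/54.84 ≈ -0.5485.
Arc elasticity E = %ΔQ/%ΔP ≈ 0.8256/-0.5485 ≈ -1.505.
|E| > 1: demand is elastic over this range.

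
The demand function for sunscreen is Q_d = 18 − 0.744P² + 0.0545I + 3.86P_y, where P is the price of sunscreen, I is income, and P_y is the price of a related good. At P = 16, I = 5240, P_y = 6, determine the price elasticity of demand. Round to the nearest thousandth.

Substituting, Q_d = 18 − 0.744(16)² + 0.0545(5240) + 3.86(6) = 18 − 190.464 + 285.58 + 23.16 = 136.276.
∂Q_d/∂P = −2·0.744·P = -23.808, so E_p = -23.808·(16/136.276) ≈ -2.795.
|E_p| > 1: demand is elastic.

-2.795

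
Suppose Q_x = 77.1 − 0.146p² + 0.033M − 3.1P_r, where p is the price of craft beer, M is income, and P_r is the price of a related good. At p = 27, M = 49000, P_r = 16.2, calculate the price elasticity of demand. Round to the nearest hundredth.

-0.14

First evaluate Q_x: 77.1 − 0.146(27)² + 0.033(49000) − 3.1(16.2) = 77.1 − 106.434 + 1617 − 50.22 = 1537.446.
∂Q_x/∂p = −2·0.146·p = -7.884, so E_p = -7.884·(27/1537.446) ≈ -0.14.
|E_p| < 1: demand is inelastic.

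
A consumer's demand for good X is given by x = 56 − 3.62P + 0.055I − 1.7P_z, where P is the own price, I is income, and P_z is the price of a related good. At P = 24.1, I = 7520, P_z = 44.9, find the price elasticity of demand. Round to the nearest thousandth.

-0.285

First evaluate x: 56 − 3.62(24.1) + 0.055(7520) − 1.7(44.9) = 56 − 87.242 + 413.6 − 76.33 = 306.028.
∂x/∂P = −3.62, so E_p = (−3.62)·(24.1/306.028) ≈ -0.285.
|E_p| < 1: demand is inelastic.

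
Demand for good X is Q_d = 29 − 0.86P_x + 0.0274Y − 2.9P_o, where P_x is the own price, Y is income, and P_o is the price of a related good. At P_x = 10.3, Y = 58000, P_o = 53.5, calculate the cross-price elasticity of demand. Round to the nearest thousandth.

Evaluating quantity at (P_x, Y, P_o) gives Q_d = 29 − 0.86(10.3) + 0.0274(58000) − 2.9(53.5) = 29 − 8.858 + 1589.2 − 155.15 = 1454.192.
∂Q_d/∂P_o = −2.9, so E_xy = -2.9·(53.5/1454.192) ≈ -0.107.
E_xy < 0: the goods are complements.

-0.107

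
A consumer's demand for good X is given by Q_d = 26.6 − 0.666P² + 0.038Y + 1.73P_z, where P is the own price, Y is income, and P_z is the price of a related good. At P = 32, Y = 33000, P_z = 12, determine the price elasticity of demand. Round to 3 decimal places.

-2.202

At the given point, Q_d = 26.6 − 0.666(32)² + 0.038(33000) + 1.73(12) = 26.6 − 681.984 + 1254 + 20.76 = 619.376.
∂Q_d/∂P = −2·0.666·P = -42.624, so E_p = -42.624·(32/619.376) ≈ -2.202.
|E_p| > 1: demand is elastic.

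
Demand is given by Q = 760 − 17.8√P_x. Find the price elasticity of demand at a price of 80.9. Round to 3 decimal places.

At P_x = 80.9, Q = 599.8989.
dQ/dP_x = −17.8/(2√P_x) = −17.8/(2·8.9944).
Point elasticity E = (dQ/dP_x)·(P_x/Q) = -0.9895 × 80.9/599.8989 ≈ -0.133.
|E| < 1, so demand is inelastic at this price.

-0.133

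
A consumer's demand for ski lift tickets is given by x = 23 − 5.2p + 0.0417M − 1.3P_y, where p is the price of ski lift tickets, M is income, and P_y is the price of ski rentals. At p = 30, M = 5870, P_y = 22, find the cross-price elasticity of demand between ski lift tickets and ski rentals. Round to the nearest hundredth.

-0.34

First evaluate x: 23 − 5.2(30) + 0.0417(5870) − 1.3(22) = 23 − 156 + 244.779 − 28.6 = 83.179.
∂x/∂P_y = −1.3, so E_xy = -1.3·(22/83.179) ≈ -0.34.
E_xy < 0: the goods are complements.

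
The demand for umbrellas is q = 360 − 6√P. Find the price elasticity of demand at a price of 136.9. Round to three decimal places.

-0.121

At P = 136.9, q = 289.7974.
dq/dP = −6/(2√P) = −6/(2·11.7004).
Point elasticity E = (dq/dP)·(P/q) = -0.2564 × 136.9/289.7974 ≈ -0.121.
|E| < 1, so demand is inelastic at this price.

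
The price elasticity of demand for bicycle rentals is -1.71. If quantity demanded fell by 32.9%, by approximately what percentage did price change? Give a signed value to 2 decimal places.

19.24

%ΔQ ≈ E × %ΔP ⇒ %ΔP = %ΔQ / E = (-32.9%)/(-1.71) ≈ 19.24%.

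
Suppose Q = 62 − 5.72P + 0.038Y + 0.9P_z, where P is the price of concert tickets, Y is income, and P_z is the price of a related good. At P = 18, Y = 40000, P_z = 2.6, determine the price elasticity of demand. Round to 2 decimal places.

Substituting, Q = 62 − 5.72(18) + 0.038(40000) + 0.9(2.6) = 62 − 102.96 + 1520 + 2.34 = 1481.38.
∂Q/∂P = −5.72, so E_p = (−5.72)·(18/1481.38) ≈ -0.07.
|E_p| < 1: demand is inelastic.

-0.07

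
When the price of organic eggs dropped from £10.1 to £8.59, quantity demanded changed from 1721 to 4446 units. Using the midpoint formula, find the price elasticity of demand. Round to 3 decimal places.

-5.469

%ΔQ = (4446 − 1721)/[(1721 + 4446)/2] = 2725/3083.5 ≈ 0.8837.
%ΔP = (8.59 − 10.1)/[(10.1 + 8.59)/2] = -1.51/9.345 ≈ -0.1616.
Arc elasticity E = %ΔQ/%ΔP ≈ 0.8837/-0.1616 ≈ -5.469.
|E| > 1: demand is elastic over this range.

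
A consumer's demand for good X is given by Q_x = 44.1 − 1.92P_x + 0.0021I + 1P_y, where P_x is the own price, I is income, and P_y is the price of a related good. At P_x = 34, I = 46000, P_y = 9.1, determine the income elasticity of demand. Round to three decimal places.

At the given point, Q_x = 44.1 − 1.92(34) + 0.0021(46000) + 1(9.1) = 44.1 − 65.28 + 96.6 + 9.1 = 84.52.
∂Q_x/∂I = +0.0021, so E_I = 0.0021·(46000/84.52) ≈ 1.143.
E_I > 1: normal good (luxury).

1.143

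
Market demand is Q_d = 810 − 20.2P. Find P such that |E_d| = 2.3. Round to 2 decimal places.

27.95

Set −bP/(a − bP) = −2.3 ⇒ bP = 2.3(a − bP) ⇒ bP(1+2.3) = 2.3·a.
P = 2.3·810/(20.2·3.3) ≈ 27.95.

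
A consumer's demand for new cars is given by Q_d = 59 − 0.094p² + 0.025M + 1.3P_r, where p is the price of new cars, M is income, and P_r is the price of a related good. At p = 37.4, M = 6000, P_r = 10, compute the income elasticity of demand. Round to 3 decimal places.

1.657

Evaluating quantity at (p, M, P_r) gives Q_d = 59 − 0.094(37.4)² + 0.025(6000) + 1.3(10) = 59 − 131.4834 + 150 + 13 = 90.5166.
∂Q_d/∂M = +0.025, so E_I = 0.025·(6000/90.5166) ≈ 1.657.
E_I > 1: normal good (luxury).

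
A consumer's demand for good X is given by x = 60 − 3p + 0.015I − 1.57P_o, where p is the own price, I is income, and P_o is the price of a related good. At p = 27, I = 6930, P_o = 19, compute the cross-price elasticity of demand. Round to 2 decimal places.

-0.56

First evaluate x: 60 − 3(27) + 0.015(6930) − 1.57(19) = 60 − 81 + 103.95 − 29.83 = 53.12.
∂x/∂P_o = −1.57, so E_xy = -1.57·(19/53.12) ≈ -0.56.
E_xy < 0: the goods are complements.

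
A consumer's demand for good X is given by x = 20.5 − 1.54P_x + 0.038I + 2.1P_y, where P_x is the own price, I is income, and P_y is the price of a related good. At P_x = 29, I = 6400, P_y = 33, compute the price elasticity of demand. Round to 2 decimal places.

Substituting, x = 20.5 − 1.54(29) + 0.038(6400) + 2.1(33) = 20.5 − 44.66 + 243.2 + 69.3 = 288.34.
∂x/∂P_x = −1.54, so E_p = (−1.54)·(29/288.34) ≈ -0.15.
|E_p| < 1: demand is inelastic.

-0.15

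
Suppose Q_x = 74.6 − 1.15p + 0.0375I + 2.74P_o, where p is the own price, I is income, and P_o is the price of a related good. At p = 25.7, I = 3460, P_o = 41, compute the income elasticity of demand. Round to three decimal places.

0.452

First evaluate Q_x: 74.6 − 1.15(25.7) + 0.0375(3460) + 2.74(41) = 74.6 − 29.555 + 129.75 + 112.34 = 287.135.
∂Q_x/∂I = +0.0375, so E_I = 0.0375·(3460/287.135) ≈ 0.452.
E_I ∈ (0,1): normal good (necessity).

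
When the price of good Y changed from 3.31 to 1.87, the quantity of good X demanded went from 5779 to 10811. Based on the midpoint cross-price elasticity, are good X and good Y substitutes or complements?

complements

%ΔQ_x = (10811 − 5779)/[(5779+10811)/2] = 5032/8295 ≈ 0.6066.
%ΔP_y = (1.87 − 3.31)/[(3.31+1.87)/2] ≈ -0.5560.
E_xy = 0.6066/-0.5560 ≈ -1.091.
E_xy < 0, so the goods are complements.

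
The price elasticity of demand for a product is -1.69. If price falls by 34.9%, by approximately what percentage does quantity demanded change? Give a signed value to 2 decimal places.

%ΔQ ≈ E × %ΔP = (-1.69) × (-34.9%) ≈ 58.98%.

58.98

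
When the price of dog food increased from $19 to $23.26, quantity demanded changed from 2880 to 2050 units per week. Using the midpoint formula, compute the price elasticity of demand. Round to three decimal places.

%ΔQ = (2050 − 2880)/[(2880 + 2050)/2] = -830/2465 ≈ -0.3367.
%ΔP = (23.26 − 19)/[(19 + 23.26)/2] = 4.26/21.13 ≈ 0.2016.
Arc elasticity E = %ΔQ/%ΔP ≈ -0.3367/0.2016 ≈ -1.670.
|E| > 1: demand is elastic over this range.

-1.670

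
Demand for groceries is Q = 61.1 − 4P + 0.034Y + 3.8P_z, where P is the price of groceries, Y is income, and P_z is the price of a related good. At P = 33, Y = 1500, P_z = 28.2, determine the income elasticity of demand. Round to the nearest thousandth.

0.584

Substituting, Q = 61.1 − 4(33) + 0.034(1500) + 3.8(28.2) = 61.1 − 132 + 51 + 107.16 = 87.26.
∂Q/∂Y = +0.034, so E_I = 0.034·(1500/87.26) ≈ 0.584.
E_I ∈ (0,1): normal good (necessity).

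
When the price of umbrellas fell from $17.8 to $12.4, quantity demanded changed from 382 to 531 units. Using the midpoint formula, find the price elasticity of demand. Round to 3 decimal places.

-0.913

%Δq = (531 − 382)/[(382 + 531)/2] = 149/456.5 ≈ 0.3264.
%Δp = (12.4 − 17.8)/[(17.8 + 12.4)/2] = -5.4/15.1 ≈ -0.3576.
Arc elasticity E = %Δq/%Δp ≈ 0.3264/-0.3576 ≈ -0.913.
|E| < 1: demand is inelastic over this range.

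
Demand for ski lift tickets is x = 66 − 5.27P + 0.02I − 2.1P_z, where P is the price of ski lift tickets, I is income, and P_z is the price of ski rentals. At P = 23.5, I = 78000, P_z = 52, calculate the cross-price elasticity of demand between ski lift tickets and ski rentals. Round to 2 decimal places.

First evaluate x: 66 − 5.27(23.5) + 0.02(78000) − 2.1(52) = 66 − 123.845 + 1560 − 109.2 = 1392.955.
∂x/∂P_z = −2.1, so E_xy = -2.1·(52/1392.955) ≈ -0.08.
E_xy < 0: the goods are complements.

-0.08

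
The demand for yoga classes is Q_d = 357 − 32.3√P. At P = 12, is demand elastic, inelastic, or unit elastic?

At P = 12, Q_d = 245.1095.
dQ_d/dP = −32.3/(2√P) = −32.3/(2·3.4641).
Point elasticity E = (dQ_d/dP)·(P/Q_d) = -4.6621 × 12/245.1095 ≈ -0.228.
|E| ≈ 0.228 < 1, so demand is inelastic.

inelastic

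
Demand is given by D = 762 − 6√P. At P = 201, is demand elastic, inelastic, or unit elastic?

At P = 201, D = 676.9353.
dD/dP = −6/(2√P) = −6/(2·14.1774).
Point elasticity E = (dD/dP)·(P/D) = -0.2116 × 201/676.9353 ≈ -0.063.
|E| ≈ 0.063 < 1, so demand is inelastic.

inelastic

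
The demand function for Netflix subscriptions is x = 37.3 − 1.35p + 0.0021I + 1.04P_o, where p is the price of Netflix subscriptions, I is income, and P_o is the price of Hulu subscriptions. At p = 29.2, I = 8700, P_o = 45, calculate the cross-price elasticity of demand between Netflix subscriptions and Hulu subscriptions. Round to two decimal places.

First evaluate x: 37.3 − 1.35(29.2) + 0.0021(8700) + 1.04(45) = 37.3 − 39.42 + 18.27 + 46.8 = 62.95.
∂x/∂P_o = +1.04, so E_xy = 1.04·(45/62.95) ≈ 0.74.
E_xy > 0: the goods are substitutes.

0.74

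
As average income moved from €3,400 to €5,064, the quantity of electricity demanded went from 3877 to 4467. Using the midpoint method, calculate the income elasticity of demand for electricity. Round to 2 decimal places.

%ΔQ = (4467 − 3877)/[(3877+4467)/2] = 590/4172 ≈ 0.1414.
%ΔY = (5,064 − 3,400)/[(3,400+5,064)/2] = 1664/4232 ≈ 0.3932.
E_I = %ΔQ/%ΔY ≈ 0.36.
E_I ∈ (0,1): normal good (necessity).

0.36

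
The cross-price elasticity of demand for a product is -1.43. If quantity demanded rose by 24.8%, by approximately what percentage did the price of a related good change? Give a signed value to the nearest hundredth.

-17.34

%ΔQ ≈ E × %ΔP_y ⇒ %ΔP_y = %ΔQ / E = (24.8%)/(-1.43) ≈ -17.34%.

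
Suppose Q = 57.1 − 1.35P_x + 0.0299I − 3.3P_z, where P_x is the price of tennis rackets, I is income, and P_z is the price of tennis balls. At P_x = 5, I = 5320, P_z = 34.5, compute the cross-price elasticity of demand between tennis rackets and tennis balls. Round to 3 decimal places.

-1.191

First evaluate Q: 57.1 − 1.35(5) + 0.0299(5320) − 3.3(34.5) = 57.1 − 6.75 + 159.068 − 113.85 = 95.568.
∂Q/∂P_z = −3.3, so E_xy = -3.3·(34.5/95.568) ≈ -1.191.
E_xy < 0: the goods are complements.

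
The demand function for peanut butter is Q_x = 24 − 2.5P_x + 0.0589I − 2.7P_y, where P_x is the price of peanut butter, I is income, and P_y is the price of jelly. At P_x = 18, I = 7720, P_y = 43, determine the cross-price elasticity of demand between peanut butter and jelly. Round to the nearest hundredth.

-0.37

Substituting, Q_x = 24 − 2.5(18) + 0.0589(7720) − 2.7(43) = 24 − 45 + 454.708 − 116.1 = 317.608.
∂Q_x/∂P_y = −2.7, so E_xy = -2.7·(43/317.608) ≈ -0.37.
E_xy < 0: the goods are complements.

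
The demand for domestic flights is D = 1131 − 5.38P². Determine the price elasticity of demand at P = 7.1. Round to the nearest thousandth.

At P = 7.1, D = 859.7942.
dD/dP = −2·5.38·P = −76.396.
Point elasticity E = (dD/dP)·(P/D) = -76.396 × 7.1/859.7942 ≈ -0.631.
|E| < 1, so demand is inelastic at this price.

-0.631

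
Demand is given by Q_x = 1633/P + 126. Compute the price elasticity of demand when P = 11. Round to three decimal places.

At P = 11, Q_x = 274.4545.
dQ_x/dP = −1633/P² = −13.4959.
Point elasticity E = (dQ_x/dP)·(P/Q_x) = -13.4959 × 11/274.4545 ≈ -0.541.
|E| < 1, so demand is inelastic at this price.

-0.541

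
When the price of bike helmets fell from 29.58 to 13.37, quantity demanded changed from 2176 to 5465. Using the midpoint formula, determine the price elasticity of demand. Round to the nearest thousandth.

-1.140

%Δq = (5465 − 2176)/[(2176 + 5465)/2] = 3289/3820.5 ≈ 0.8609.
%Δp = (13.37 − 29.58)/[(29.58 + 13.37)/2] = -16.21/21.475 ≈ -0.7548.
Arc elasticity E = %Δq/%Δp ≈ 0.8609/-0.7548 ≈ -1.140.
|E| > 1: demand is elastic over this range.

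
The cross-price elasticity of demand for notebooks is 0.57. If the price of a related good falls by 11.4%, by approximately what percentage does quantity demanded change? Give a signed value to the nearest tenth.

-6.5

%ΔQ ≈ E × %ΔP_y = (0.57) × (-11.4%) ≈ -6.5%.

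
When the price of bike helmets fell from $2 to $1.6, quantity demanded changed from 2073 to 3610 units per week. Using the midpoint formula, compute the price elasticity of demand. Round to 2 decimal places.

%ΔQ = (3610 − 2073)/[(2073 + 3610)/2] = 1537/2841.5 ≈ 0.5409.
%ΔP = (1.6 − 2)/[(2 + 1.6)/2] = -0.4/1.8 ≈ -0.2222.
Arc elasticity E = %ΔQ/%ΔP ≈ 0.5409/-0.2222 ≈ -2.43.
|E| > 1: demand is elastic over this range.

-2.43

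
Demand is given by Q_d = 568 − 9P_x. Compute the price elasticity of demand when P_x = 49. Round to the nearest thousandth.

At P_x = 49, Q_d = 127.
dQ_d/dP_x = −9.
Point elasticity E = (dQ_d/dP_x)·(P_x/Q_d) = -9 × 49/127 ≈ -3.472.
|E| > 1, so demand is elastic at this price.

-3.472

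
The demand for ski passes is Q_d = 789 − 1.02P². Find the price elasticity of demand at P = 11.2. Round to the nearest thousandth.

-0.387

At P = 11.2, Q_d = 661.0512.
dQ_d/dP = −2·1.02·P = −22.848.
Point elasticity E = (dQ_d/dP)·(P/Q_d) = -22.848 × 11.2/661.0512 ≈ -0.387.
|E| < 1, so demand is inelastic at this price.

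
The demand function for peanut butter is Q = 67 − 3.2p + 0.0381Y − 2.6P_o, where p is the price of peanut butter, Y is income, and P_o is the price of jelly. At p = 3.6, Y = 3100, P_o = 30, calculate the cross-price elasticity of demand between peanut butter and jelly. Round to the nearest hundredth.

-0.82

Evaluating quantity at (p, Y, P_o) gives Q = 67 − 3.2(3.6) + 0.0381(3100) − 2.6(30) = 67 − 11.52 + 118.11 − 78 = 95.59.
∂Q/∂P_o = −2.6, so E_xy = -2.6·(30/95.59) ≈ -0.82.
E_xy < 0: the goods are complements.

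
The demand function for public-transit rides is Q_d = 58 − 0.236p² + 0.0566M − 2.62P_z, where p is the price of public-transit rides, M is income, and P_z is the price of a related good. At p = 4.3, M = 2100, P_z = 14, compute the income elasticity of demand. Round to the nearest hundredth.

0.88

Substituting, Q_d = 58 − 0.236(4.3)² + 0.0566(2100) − 2.62(14) = 58 − 4.3636 + 118.86 − 36.68 = 135.8164.
∂Q_d/∂M = +0.0566, so E_I = 0.0566·(2100/135.8164) ≈ 0.88.
E_I ∈ (0,1): normal good (necessity).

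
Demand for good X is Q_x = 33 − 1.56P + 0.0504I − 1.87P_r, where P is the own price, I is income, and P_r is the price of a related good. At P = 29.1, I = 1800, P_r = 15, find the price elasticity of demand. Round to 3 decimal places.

Substituting, Q_x = 33 − 1.56(29.1) + 0.0504(1800) − 1.87(15) = 33 − 45.396 + 90.72 − 28.05 = 50.274.
∂Q_x/∂P = −1.56, so E_p = (−1.56)·(29.1/50.274) ≈ -0.903.
|E_p| < 1: demand is inelastic.

-0.903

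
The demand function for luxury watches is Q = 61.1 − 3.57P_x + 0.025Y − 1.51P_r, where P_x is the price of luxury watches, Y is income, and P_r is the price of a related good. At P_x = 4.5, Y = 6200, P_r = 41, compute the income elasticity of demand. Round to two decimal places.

1.12

Q = 61.1 − 3.57(4.5) + 0.025(6200) − 1.51(41) = 61.1 − 16.065 + 155 − 61.91 = 138.125.
∂Q/∂Y = +0.025, so E_I = 0.025·(6200/138.125) ≈ 1.12.
E_I > 1: normal good (luxury).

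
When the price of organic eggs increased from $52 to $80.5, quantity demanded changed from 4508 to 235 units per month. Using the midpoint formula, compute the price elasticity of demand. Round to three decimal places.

%ΔQ = (235 − 4508)/[(4508 + 235)/2] = -4273/2371.5 ≈ -1.8018.
%Δp = (80.5 − 52)/[(52 + 80.5)/2] = 28.5/66.25 ≈ 0.4302.
Arc elasticity E = %ΔQ/%Δp ≈ -1.8018/0.4302 ≈ -4.188.
|E| > 1: demand is elastic over this range.

-4.188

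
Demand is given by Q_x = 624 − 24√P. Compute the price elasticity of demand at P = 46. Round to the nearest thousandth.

-0.176

At P = 46, Q_x = 461.2241.
dQ_x/dP = −24/(2√P) = −24/(2·6.7823).
Point elasticity E = (dQ_x/dP)·(P/Q_x) = -1.7693 × 46/461.2241 ≈ -0.176.
|E| < 1, so demand is inelastic at this price.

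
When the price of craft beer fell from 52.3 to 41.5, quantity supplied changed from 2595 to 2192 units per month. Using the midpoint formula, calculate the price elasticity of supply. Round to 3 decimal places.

0.731

%Δq = (2192 − 2595)/[(2595 + 2192)/2] = -403/2393.5 ≈ -0.1684.
%ΔP = (41.5 − 52.3)/[(52.3 + 41.5)/2] = -10.8/46.9 ≈ -0.2303.
Arc elasticity E = %Δq/%ΔP ≈ -0.1684/-0.2303 ≈ 0.731.
|E| < 1: supply is inelastic over this range.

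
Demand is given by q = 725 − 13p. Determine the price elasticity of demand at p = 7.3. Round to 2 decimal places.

-0.15

At p = 7.3, q = 630.1.
dq/dp = −13.
Point elasticity E = (dq/dp)·(p/q) = -13 × 7.3/630.1 ≈ -0.15.
|E| < 1, so demand is inelastic at this price.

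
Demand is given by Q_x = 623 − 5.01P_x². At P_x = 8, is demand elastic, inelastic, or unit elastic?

elastic

At P_x = 8, Q_x = 302.36.
dQ_x/dP_x = −2·5.01·P_x = −80.16.
Point elasticity E = (dQ_x/dP_x)·(P_x/Q_x) = -80.16 × 8/302.36 ≈ -2.121.
|E| ≈ 2.121 > 1, so demand is elastic.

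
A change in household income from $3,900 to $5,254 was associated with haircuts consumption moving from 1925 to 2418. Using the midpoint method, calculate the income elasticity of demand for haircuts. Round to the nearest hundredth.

0.77

%ΔQ = (2418 − 1925)/[(1925+2418)/2] = 493/2171.5 ≈ 0.2270.
%ΔM = (5,254 − 3,900)/[(3,900+5,254)/2] = 1354/4577 ≈ 0.2958.
E_I = %ΔQ/%ΔM ≈ 0.77.
E_I ∈ (0,1): normal good (necessity).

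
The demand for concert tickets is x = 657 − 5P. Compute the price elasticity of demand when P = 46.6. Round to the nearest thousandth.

At P = 46.6, x = 424.
dx/dP = −5.
Point elasticity E = (dx/dP)·(P/x) = -5 × 46.6/424 ≈ -0.550.
|E| < 1, so demand is inelastic at this price.

-0.550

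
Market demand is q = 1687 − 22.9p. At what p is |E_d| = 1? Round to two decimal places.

For linear demand q = a − bp, E = −bp/(a − bp). |E| = 1 ⇒ bp = a − bp ⇒ p = a/(2b).
p = 1687/(2·22.9) ≈ 36.83.

36.83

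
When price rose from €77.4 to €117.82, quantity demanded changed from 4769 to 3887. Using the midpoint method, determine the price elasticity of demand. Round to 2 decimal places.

-0.49

%ΔQ = (3887 − 4769)/[(4769 + 3887)/2] = -882/4328 ≈ -0.2038.
%ΔP = (117.82 − 77.4)/[(77.4 + 117.82)/2] = 40.42/97.61 ≈ 0.4141.
Arc elasticity E = %ΔQ/%ΔP ≈ -0.2038/0.4141 ≈ -0.49.
|E| < 1: demand is inelastic over this range.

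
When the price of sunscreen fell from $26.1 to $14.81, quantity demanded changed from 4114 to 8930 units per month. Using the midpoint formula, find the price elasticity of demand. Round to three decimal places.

-1.338

%Δq = (8930 − 4114)/[(4114 + 8930)/2] = 4816/6522 ≈ 0.7384.
%ΔP = (14.81 − 26.1)/[(26.1 + 14.81)/2] = -11.29/20.455 ≈ -0.5519.
Arc elasticity E = %Δq/%ΔP ≈ 0.7384/-0.5519 ≈ -1.338.
|E| > 1: demand is elastic over this range.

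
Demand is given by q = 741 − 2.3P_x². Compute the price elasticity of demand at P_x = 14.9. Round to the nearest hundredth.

-4.43

At P_x = 14.9, q = 230.377.
dq/dP_x = −2·2.3·P_x = −68.54.
Point elasticity E = (dq/dP_x)·(P_x/q) = -68.54 × 14.9/230.377 ≈ -4.43.
|E| > 1, so demand is elastic at this price.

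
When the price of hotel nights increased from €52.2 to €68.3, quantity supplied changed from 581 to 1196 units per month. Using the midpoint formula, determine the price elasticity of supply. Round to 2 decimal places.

%ΔQ = (1196 − 581)/[(581 + 1196)/2] = 615/888.5 ≈ 0.6922.
%Δp = (68.3 − 52.2)/[(52.2 + 68.3)/2] = 16.1/60.25 ≈ 0.2672.
Arc elasticity E = %ΔQ/%Δp ≈ 0.6922/0.2672 ≈ 2.59.
|E| > 1: supply is elastic over this range.

2.59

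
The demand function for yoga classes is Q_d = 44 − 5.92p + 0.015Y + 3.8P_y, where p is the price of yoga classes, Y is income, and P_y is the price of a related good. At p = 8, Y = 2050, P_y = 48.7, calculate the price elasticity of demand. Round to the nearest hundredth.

-0.22

At the given point, Q_d = 44 − 5.92(8) + 0.015(2050) + 3.8(48.7) = 44 − 47.36 + 30.75 + 185.06 = 212.45.
∂Q_d/∂p = −5.92, so E_p = (−5.92)·(8/212.45) ≈ -0.22.
|E_p| < 1: demand is inelastic.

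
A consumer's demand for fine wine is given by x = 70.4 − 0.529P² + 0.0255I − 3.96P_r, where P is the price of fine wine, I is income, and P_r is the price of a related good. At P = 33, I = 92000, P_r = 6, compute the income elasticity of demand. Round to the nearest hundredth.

Evaluating quantity at (P, I, P_r) gives x = 70.4 − 0.529(33)² + 0.0255(92000) − 3.96(6) = 70.4 − 576.081 + 2346 − 23.76 = 1816.559.
∂x/∂I = +0.0255, so E_I = 0.0255·(92000/1816.559) ≈ 1.29.
E_I > 1: normal good (luxury).

1.29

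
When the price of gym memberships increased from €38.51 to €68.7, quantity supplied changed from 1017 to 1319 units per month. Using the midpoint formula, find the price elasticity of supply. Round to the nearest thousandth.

0.459

%ΔQ = (1319 − 1017)/[(1017 + 1319)/2] = 302/1168 ≈ 0.2586.
%Δp = (68.7 − 38.51)/[(38.51 + 68.7)/2] = 30.19/53.605 ≈ 0.5632.
Arc elasticity E = %ΔQ/%Δp ≈ 0.2586/0.5632 ≈ 0.459.
|E| < 1: supply is inelastic over this range.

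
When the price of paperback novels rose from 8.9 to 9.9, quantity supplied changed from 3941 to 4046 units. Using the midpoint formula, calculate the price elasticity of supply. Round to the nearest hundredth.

0.25

%ΔQ = (4046 − 3941)/[(3941 + 4046)/2] = 105/3993.5 ≈ 0.0263.
%ΔP = (9.9 − 8.9)/[(8.9 + 9.9)/2] = 1/9.4 ≈ 0.1064.
Arc elasticity E = %ΔQ/%ΔP ≈ 0.0263/0.1064 ≈ 0.25.
|E| < 1: supply is inelastic over this range.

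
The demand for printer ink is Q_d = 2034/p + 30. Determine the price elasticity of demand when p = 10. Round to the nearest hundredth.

-0.87

At p = 10, Q_d = 233.4.
dQ_d/dp = −2034/p² = −20.34.
Point elasticity E = (dQ_d/dp)·(p/Q_d) = -20.34 × 10/233.4 ≈ -0.87.
|E| < 1, so demand is inelastic at this price.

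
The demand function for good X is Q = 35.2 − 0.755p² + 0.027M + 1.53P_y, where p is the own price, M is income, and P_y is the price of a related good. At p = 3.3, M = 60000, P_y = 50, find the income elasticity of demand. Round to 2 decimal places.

Q = 35.2 − 0.755(3.3)² + 0.027(60000) + 1.53(50) = 35.2 − 8.222 + 1620 + 76.5 = 1723.4781.
∂Q/∂M = +0.027, so E_I = 0.027·(60000/1723.4781) ≈ 0.94.
E_I ∈ (0,1): normal good (necessity).

0.94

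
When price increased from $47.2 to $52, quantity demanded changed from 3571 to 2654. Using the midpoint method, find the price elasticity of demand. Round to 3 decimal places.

%Δq = (2654 − 3571)/[(3571 + 2654)/2] = -917/3112.5 ≈ -0.2946.
%ΔP = (52 − 47.2)/[(47.2 + 52)/2] = 4.8/49.6 ≈ 0.0968.
Arc elasticity E = %Δq/%ΔP ≈ -0.2946/0.0968 ≈ -3.044.
|E| > 1: demand is elastic over this range.

-3.044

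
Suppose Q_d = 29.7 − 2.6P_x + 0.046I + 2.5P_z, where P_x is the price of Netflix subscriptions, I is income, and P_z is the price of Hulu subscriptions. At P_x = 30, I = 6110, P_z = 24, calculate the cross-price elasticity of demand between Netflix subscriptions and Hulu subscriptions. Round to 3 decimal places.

Q_d = 29.7 − 2.6(30) + 0.046(6110) + 2.5(24) = 29.7 − 78 + 281.06 + 60 = 292.76.
∂Q_d/∂P_z = +2.5, so E_xy = 2.5·(24/292.76) ≈ 0.205.
E_xy > 0: the goods are substitutes.

0.205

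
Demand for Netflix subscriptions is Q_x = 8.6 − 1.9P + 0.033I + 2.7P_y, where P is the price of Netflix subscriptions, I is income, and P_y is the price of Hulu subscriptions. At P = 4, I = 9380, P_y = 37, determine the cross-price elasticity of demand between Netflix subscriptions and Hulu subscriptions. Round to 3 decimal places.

Substituting, Q_x = 8.6 − 1.9(4) + 0.033(9380) + 2.7(37) = 8.6 − 7.6 + 309.54 + 99.9 = 410.44.
∂Q_x/∂P_y = +2.7, so E_xy = 2.7·(37/410.44) ≈ 0.243.
E_xy > 0: the goods are substitutes.

0.243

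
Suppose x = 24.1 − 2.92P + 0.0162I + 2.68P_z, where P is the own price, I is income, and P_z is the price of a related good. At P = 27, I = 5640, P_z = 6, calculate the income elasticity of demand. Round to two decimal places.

Substituting, x = 24.1 − 2.92(27) + 0.0162(5640) + 2.68(6) = 24.1 − 78.84 + 91.368 + 16.08 = 52.708.
∂x/∂I = +0.0162, so E_I = 0.0162·(5640/52.708) ≈ 1.73.
E_I > 1: normal good (luxury).

1.73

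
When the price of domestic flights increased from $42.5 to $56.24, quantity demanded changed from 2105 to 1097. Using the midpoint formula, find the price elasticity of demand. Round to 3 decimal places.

%ΔQ = (1097 − 2105)/[(2105 + 1097)/2] = -1008/1601 ≈ -0.6296.
%Δp = (56.24 − 42.5)/[(42.5 + 56.24)/2] = 13.74/49.37 ≈ 0.2783.
Arc elasticity E = %ΔQ/%Δp ≈ -0.6296/0.2783 ≈ -2.262.
|E| > 1: demand is elastic over this range.

-2.262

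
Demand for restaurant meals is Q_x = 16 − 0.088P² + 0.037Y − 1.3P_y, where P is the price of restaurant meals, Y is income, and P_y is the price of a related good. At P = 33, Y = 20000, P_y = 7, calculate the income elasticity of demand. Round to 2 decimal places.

1.14

At the given point, Q_x = 16 − 0.088(33)² + 0.037(20000) − 1.3(7) = 16 − 95.832 + 740 − 9.1 = 651.068.
∂Q_x/∂Y = +0.037, so E_I = 0.037·(20000/651.068) ≈ 1.14.
E_I > 1: normal good (luxury).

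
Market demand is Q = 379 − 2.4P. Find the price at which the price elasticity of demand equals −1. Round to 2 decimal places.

78.96

For linear demand Q = a − bP, E = −bP/(a − bP). |E| = 1 ⇒ bP = a − bP ⇒ P = a/(2b).
P = 379/(2·2.4) ≈ 78.96.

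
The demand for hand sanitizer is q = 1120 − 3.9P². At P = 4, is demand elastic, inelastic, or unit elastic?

At P = 4, q = 1057.6.
dq/dP = −2·3.9·P = −31.2.
Point elasticity E = (dq/dP)·(P/q) = -31.2 × 4/1057.6 ≈ -0.118.
|E| ≈ 0.118 < 1, so demand is inelastic.

inelastic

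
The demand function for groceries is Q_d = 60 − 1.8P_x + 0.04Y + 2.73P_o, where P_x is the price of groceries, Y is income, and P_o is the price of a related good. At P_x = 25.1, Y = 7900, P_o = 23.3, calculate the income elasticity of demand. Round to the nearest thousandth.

0.801

At the given point, Q_d = 60 − 1.8(25.1) + 0.04(7900) + 2.73(23.3) = 60 − 45.18 + 316 + 63.609 = 394.429.
∂Q_d/∂Y = +0.04, so E_I = 0.04·(7900/394.429) ≈ 0.801.
E_I ∈ (0,1): normal good (necessity).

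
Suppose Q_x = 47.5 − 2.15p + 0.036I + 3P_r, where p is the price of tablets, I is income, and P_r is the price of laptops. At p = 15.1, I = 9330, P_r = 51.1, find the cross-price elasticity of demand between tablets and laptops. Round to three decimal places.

0.304

Q_x = 47.5 − 2.15(15.1) + 0.036(9330) + 3(51.1) = 47.5 − 32.465 + 335.88 + 153.3 = 504.215.
∂Q_x/∂P_r = +3, so E_xy = 3·(51.1/504.215) ≈ 0.304.
E_xy > 0: the goods are substitutes.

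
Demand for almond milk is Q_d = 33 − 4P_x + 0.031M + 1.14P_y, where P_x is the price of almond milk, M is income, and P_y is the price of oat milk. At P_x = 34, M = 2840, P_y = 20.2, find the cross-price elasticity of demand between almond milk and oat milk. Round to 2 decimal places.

Evaluating quantity at (P_x, M, P_y) gives Q_d = 33 − 4(34) + 0.031(2840) + 1.14(20.2) = 33 − 136 + 88.04 + 23.028 = 8.068.
∂Q_d/∂P_y = +1.14, so E_xy = 1.14·(20.2/8.068) ≈ 2.85.
E_xy > 0: the goods are substitutes.

2.85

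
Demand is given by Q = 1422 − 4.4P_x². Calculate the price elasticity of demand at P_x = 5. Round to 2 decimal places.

-0.17

At P_x = 5, Q = 1312.
dQ/dP_x = −2·4.4·P_x = −44.
Point elasticity E = (dQ/dP_x)·(P_x/Q) = -44 × 5/1312 ≈ -0.17.
|E| < 1, so demand is inelastic at this price.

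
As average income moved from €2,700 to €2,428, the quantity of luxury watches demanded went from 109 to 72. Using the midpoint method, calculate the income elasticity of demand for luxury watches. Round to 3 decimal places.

3.854

%ΔQ = (72 − 109)/[(109+72)/2] = -37/90.5 ≈ -0.4088.
%ΔY = (2,428 − 2,700)/[(2,700+2,428)/2] = -272/2564 ≈ -0.1061.
E_I = %ΔQ/%ΔY ≈ 3.854.
E_I > 1: normal good (luxury).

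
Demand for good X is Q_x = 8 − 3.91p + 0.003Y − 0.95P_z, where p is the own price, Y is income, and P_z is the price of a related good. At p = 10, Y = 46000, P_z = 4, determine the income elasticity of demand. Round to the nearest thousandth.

Substituting, Q_x = 8 − 3.91(10) + 0.003(46000) − 0.95(4) = 8 − 39.1 + 138 − 3.8 = 103.1.
∂Q_x/∂Y = +0.003, so E_I = 0.003·(46000/103.1) ≈ 1.339.
E_I > 1: normal good (luxury).

1.339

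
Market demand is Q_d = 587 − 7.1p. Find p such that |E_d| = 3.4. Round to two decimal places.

63.89

Set −bp/(a − bp) = −3.4 ⇒ bp = 3.4(a − bp) ⇒ bp(1+3.4) = 3.4·a.
p = 3.4·587/(7.1·4.4) ≈ 63.89.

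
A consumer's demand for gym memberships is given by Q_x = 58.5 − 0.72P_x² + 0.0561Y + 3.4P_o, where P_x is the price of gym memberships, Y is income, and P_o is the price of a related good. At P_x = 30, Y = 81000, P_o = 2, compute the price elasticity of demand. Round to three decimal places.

Evaluating quantity at (P_x, Y, P_o) gives Q_x = 58.5 − 0.72(30)² + 0.0561(81000) + 3.4(2) = 58.5 − 648 + 4544.1 + 6.8 = 3961.4.
∂Q_x/∂P_x = −2·0.72·P_x = -43.2, so E_p = -43.2·(30/3961.4) ≈ -0.327.
|E_p| < 1: demand is inelastic.

-0.327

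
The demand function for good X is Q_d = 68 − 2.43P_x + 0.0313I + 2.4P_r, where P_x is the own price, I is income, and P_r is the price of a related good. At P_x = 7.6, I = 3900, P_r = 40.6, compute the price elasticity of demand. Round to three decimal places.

Substituting, Q_d = 68 − 2.43(7.6) + 0.0313(3900) + 2.4(40.6) = 68 − 18.468 + 122.07 + 97.44 = 269.042.
∂Q_d/∂P_x = −2.43, so E_p = (−2.43)·(7.6/269.042) ≈ -0.069.
|E_p| < 1: demand is inelastic.

-0.069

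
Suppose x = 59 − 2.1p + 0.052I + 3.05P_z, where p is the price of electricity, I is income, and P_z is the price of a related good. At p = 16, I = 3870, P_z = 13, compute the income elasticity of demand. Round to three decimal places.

0.756

At the given point, x = 59 − 2.1(16) + 0.052(3870) + 3.05(13) = 59 − 33.6 + 201.24 + 39.65 = 266.29.
∂x/∂I = +0.052, so E_I = 0.052·(3870/266.29) ≈ 0.756.
E_I ∈ (0,1): normal good (necessity).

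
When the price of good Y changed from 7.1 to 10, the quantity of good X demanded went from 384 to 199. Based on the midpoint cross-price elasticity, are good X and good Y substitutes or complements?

%ΔQ_x = (199 − 384)/[(384+199)/2] = -185/291.5 ≈ -0.6346.
%ΔP_y = (10 − 7.1)/[(7.1+10)/2] ≈ 0.3392.
E_xy = -0.6346/0.3392 ≈ -1.871.
E_xy < 0, so the goods are complements.

complements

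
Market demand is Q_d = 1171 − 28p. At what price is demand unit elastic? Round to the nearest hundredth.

20.91

For linear demand Q_d = a − bp, E = −bp/(a − bp). |E| = 1 ⇒ bp = a − bp ⇒ p = a/(2b).
p = 1171/(2·28) ≈ 20.91.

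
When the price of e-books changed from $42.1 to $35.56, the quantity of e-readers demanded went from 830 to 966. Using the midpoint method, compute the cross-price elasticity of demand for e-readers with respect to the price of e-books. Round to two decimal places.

%ΔQ_x = (966 − 830)/[(830+966)/2] = 136/898 ≈ 0.1514.
%ΔP_y = (35.56 − 42.1)/[(42.1+35.56)/2] ≈ -0.1684.
E_xy = 0.1514/-0.1684 ≈ -0.90.
E_xy < 0, so e-readers and e-books are complements.

-0.90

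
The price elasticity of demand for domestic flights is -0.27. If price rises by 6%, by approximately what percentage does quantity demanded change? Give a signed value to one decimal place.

%ΔQ ≈ E × %ΔP = (-0.27) × (6%) ≈ -1.6%.

-1.6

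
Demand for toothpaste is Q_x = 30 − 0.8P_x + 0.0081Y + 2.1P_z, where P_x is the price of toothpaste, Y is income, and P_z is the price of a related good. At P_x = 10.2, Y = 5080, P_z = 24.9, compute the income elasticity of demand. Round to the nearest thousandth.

0.357

At the given point, Q_x = 30 − 0.8(10.2) + 0.0081(5080) + 2.1(24.9) = 30 − 8.16 + 41.148 + 52.29 = 115.278.
∂Q_x/∂Y = +0.0081, so E_I = 0.0081·(5080/115.278) ≈ 0.357.
E_I ∈ (0,1): normal good (necessity).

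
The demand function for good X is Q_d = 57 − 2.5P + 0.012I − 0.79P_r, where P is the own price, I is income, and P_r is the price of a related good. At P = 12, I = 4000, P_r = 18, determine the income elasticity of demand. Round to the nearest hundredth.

First evaluate Q_d: 57 − 2.5(12) + 0.012(4000) − 0.79(18) = 57 − 30 + 48 − 14.22 = 60.78.
∂Q_d/∂I = +0.012, so E_I = 0.012·(4000/60.78) ≈ 0.79.
E_I ∈ (0,1): normal good (necessity).

0.79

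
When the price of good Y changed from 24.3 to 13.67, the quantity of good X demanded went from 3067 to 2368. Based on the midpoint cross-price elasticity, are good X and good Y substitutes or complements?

substitutes

%ΔQ_x = (2368 − 3067)/[(3067+2368)/2] = -699/2717.5 ≈ -0.2572.
%ΔP_y = (13.67 − 24.3)/[(24.3+13.67)/2] ≈ -0.5599.
E_xy = -0.2572/-0.5599 ≈ 0.459.
E_xy > 0, so the goods are substitutes.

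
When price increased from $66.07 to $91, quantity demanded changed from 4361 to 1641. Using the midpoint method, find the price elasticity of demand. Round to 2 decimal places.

-2.86

%ΔQ = (1641 − 4361)/[(4361 + 1641)/2] = -2720/3001 ≈ -0.9064.
%ΔP = (91 − 66.07)/[(66.07 + 91)/2] = 24.93/78.535 ≈ 0.3174.
Arc elasticity E = %ΔQ/%ΔP ≈ -0.9064/0.3174 ≈ -2.86.
|E| > 1: demand is elastic over this range.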